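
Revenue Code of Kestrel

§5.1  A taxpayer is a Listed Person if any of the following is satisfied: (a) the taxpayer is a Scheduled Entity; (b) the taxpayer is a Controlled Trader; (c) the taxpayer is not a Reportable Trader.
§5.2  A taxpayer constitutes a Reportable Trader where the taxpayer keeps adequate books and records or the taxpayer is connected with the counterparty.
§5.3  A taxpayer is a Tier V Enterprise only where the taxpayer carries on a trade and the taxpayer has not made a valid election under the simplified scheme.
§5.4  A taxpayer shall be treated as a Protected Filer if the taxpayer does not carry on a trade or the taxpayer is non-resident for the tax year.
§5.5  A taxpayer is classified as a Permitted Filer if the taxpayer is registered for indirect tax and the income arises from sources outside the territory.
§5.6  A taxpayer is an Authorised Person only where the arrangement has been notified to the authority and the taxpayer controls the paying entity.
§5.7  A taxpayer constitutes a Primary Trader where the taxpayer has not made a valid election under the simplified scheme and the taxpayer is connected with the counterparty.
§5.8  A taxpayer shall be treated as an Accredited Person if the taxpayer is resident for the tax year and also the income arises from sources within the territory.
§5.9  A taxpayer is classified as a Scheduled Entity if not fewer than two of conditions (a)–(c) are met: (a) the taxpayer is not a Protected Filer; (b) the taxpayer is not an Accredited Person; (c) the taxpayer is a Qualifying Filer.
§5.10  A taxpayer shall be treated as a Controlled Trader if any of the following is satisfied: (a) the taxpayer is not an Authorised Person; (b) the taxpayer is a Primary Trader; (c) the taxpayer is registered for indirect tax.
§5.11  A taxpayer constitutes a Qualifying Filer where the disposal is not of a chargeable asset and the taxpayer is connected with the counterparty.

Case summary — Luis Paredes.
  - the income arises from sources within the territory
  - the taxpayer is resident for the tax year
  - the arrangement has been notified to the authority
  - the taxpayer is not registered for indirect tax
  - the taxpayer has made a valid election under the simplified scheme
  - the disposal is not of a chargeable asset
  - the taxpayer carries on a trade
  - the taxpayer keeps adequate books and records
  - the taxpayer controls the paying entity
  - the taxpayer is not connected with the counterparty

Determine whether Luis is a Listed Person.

No

§5.4 — Protected Filer: [the taxpayer does not carry on a trade? no] OR [the taxpayer is non-resident for the tax year? no] → not satisfied.
§5.8 — Accredited Person: [the taxpayer is resident for the tax year? yes] AND [the income arises from sources within the territory? yes] → satisfied.
§5.11 — Qualifying Filer: [the disposal is not of a chargeable asset? yes] AND [the taxpayer is connected with the counterparty? no] → not satisfied.
§5.9 — Scheduled Entity: not a Protected Filer (§5.4)? yes; not an Accredited Person (§5.8)? no; Qualifying Filer (§5.11)? no — 1 of 3 hold (need ≥2) → not satisfied.
§5.6 — Authorised Person: [the arrangement has been notified to the authority? yes] AND [the taxpayer controls the paying entity? yes] → satisfied.
§5.7 — Primary Trader: [the taxpayer has not made a valid election under the simplified scheme? no] AND [the taxpayer is connected with the counterparty? no] → not satisfied.
§5.10 — Controlled Trader: [not an Authorised Person (§5.6)? no] OR [Primary Trader (§5.7)? no] OR [the taxpayer is registered for indirect tax? no] → not satisfied.
§5.2 — Reportable Trader: [the taxpayer keeps adequate books and records? yes] OR [the taxpayer is connected with the counterparty? no] → satisfied.
§5.1 — Listed Person: [Scheduled Entity (§5.9)? no] OR [Controlled Trader (§5.10)? no] OR [not a Reportable Trader (§5.2)? no] → not satisfied.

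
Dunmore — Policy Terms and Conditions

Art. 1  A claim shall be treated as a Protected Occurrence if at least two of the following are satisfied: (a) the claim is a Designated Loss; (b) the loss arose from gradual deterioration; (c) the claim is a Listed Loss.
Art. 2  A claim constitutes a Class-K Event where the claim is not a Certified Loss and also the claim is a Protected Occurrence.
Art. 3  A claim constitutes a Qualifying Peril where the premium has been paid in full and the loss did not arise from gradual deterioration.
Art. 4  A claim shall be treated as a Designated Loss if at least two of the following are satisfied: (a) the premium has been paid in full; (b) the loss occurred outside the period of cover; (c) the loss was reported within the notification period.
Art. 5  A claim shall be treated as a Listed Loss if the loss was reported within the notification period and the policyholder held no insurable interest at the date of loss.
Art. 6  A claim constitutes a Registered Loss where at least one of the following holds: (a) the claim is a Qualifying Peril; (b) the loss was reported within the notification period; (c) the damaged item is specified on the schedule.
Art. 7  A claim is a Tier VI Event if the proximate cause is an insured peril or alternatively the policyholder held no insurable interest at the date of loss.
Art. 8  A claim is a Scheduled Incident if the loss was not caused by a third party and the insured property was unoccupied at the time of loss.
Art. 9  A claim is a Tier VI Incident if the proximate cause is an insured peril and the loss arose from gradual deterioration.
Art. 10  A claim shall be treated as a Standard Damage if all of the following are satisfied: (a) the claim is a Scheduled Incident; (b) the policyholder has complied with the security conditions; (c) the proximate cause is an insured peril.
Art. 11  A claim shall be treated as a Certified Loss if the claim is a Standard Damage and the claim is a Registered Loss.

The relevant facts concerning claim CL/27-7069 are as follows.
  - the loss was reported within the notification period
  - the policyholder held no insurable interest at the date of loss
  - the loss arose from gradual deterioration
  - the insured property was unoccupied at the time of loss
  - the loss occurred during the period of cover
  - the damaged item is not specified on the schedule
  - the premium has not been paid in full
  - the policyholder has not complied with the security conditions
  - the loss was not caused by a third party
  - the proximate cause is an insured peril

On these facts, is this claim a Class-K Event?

Yes

article 8 — Scheduled Incident: [the loss was not caused by a third party? yes] AND [the insured property was unoccupied at the time of loss? yes] → satisfied.
article 10 — Standard Damage: [Scheduled Incident (article 8)? yes] AND [the policyholder has complied with the security conditions? no] AND [the proximate cause is an insured peril? yes] → not satisfied.
article 3 — Qualifying Peril: [the premium has been paid in full? no] AND [the loss did not arise from gradual deterioration? no] → not satisfied.
article 6 — Registered Loss: [Qualifying Peril (article 3)? no] OR [the loss was reported within the notification period? yes] OR [the damaged item is specified on the schedule? no] → satisfied.
article 11 — Certified Loss: [Standard Damage (article 10)? no] AND [Registered Loss (article 6)? yes] → not satisfied.
article 4 — Designated Loss: the premium has been paid in full? no; the loss occurred outside the period of cover? no; the loss was reported within the notification period? yes — 1 of 3 hold (need ≥2) → not satisfied.
article 5 — Listed Loss: [the loss was reported within the notification period? yes] AND [the policyholder held no insurable interest at the date of loss? yes] → satisfied.
article 1 — Protected Occurrence: Designated Loss (article 4)? no; the loss arose from gradual deterioration? yes; Listed Loss (article 5)? yes — 2 of 3 hold (need ≥2) → satisfied.
article 2 — Class-K Event: [not a Certified Loss (article 11)? yes] AND [Protected Occurrence (article 1)? yes] → satisfied.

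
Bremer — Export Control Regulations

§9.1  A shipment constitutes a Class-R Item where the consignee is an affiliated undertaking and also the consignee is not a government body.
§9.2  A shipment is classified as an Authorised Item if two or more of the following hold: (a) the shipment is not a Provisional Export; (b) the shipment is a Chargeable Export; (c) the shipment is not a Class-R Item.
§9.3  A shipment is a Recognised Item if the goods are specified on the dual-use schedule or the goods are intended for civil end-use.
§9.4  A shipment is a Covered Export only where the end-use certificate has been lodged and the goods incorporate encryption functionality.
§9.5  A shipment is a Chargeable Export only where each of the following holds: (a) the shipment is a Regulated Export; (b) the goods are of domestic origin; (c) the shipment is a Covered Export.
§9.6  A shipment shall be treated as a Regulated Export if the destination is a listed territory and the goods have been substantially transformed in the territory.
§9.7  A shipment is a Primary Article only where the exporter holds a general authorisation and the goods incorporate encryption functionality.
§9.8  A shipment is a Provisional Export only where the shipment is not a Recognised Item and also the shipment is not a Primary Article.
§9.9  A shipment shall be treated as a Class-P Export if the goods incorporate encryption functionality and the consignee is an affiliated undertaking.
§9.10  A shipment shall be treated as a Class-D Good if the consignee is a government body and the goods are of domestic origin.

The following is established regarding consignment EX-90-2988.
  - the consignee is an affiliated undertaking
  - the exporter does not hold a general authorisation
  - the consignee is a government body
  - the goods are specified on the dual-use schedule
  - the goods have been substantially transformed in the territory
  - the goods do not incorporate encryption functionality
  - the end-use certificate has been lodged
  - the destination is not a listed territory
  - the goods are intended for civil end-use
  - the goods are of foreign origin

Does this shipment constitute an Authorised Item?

§9.3 — Recognised Item: [the goods are specified on the dual-use schedule? yes] OR [the goods are intended for civil end-use? yes] → satisfied.
§9.7 — Primary Article: [the exporter holds a general authorisation? no] AND [the goods incorporate encryption functionality? no] → not satisfied.
§9.8 — Provisional Export: [not a Recognised Item (§9.3)? no] AND [not a Primary Article (§9.7)? yes] → not satisfied.
§9.6 — Regulated Export: [the destination is a listed territory? no] AND [the goods have been substantially transformed in the territory? yes] → not satisfied.
§9.4 — Covered Export: [the end-use certificate has been lodged? yes] AND [the goods incorporate encryption functionality? no] → not satisfied.
§9.5 — Chargeable Export: [Regulated Export (§9.6)? no] AND [the goods are of domestic origin? no] AND [Covered Export (§9.4)? no] → not satisfied.
§9.1 — Class-R Item: [the consignee is an affiliated undertaking? yes] AND [the consignee is not a government body? no] → not satisfied.
§9.2 — Authorised Item: not a Provisional Export (§9.8)? yes; Chargeable Export (§9.5)? no; not a Class-R Item (§9.1)? yes — 2 of 3 hold (need ≥2) → satisfied.

Yes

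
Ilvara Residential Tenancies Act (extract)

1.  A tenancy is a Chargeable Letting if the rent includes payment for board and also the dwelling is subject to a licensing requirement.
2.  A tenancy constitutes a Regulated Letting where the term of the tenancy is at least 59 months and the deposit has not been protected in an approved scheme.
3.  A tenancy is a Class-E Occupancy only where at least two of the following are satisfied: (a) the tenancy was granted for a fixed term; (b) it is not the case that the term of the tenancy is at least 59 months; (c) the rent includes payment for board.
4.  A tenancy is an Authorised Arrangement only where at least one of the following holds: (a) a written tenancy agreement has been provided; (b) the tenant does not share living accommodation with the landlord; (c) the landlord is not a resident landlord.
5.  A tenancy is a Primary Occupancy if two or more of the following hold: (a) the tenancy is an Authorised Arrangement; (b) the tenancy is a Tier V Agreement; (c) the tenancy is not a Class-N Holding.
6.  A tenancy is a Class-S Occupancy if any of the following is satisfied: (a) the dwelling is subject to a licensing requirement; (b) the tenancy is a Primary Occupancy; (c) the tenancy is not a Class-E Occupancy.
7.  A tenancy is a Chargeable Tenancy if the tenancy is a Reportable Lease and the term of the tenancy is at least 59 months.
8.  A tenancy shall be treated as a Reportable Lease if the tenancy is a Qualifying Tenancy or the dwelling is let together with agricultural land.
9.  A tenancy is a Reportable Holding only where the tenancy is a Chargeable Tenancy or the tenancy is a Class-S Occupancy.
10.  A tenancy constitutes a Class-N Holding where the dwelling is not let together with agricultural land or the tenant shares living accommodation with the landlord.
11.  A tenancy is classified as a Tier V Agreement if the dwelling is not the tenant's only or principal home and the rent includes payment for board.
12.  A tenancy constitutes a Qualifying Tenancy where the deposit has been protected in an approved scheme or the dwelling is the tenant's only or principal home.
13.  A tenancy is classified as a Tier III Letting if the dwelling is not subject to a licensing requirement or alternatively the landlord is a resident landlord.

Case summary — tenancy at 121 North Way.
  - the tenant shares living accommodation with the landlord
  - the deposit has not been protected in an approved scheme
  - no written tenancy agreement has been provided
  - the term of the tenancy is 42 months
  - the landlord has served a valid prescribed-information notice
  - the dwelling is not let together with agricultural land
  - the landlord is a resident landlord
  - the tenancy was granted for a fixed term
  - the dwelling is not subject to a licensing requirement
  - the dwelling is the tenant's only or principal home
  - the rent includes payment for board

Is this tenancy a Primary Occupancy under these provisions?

No

Under paragraph 4: a written tenancy agreement has been provided? no; or the tenant does not share living accommodation with the landlord? no; or the landlord is not a resident landlord? no. So the tenancy is not an Authorised Arrangement.
Under paragraph 11: the dwelling is not the tenant's only or principal home? no; and the rent includes payment for board? yes. So the tenancy is not a Tier V Agreement.
Under paragraph 10: the dwelling is not let together with agricultural land? yes; or the tenant shares living accommodation with the landlord? yes. So the tenancy is a Class-N Holding.
Under paragraph 5: Authorised Arrangement (paragraph 4)? no; Tier V Agreement (paragraph 11)? no; not a Class-N Holding (paragraph 10)? no — 0 of 3 hold (need ≥2) → not satisfied.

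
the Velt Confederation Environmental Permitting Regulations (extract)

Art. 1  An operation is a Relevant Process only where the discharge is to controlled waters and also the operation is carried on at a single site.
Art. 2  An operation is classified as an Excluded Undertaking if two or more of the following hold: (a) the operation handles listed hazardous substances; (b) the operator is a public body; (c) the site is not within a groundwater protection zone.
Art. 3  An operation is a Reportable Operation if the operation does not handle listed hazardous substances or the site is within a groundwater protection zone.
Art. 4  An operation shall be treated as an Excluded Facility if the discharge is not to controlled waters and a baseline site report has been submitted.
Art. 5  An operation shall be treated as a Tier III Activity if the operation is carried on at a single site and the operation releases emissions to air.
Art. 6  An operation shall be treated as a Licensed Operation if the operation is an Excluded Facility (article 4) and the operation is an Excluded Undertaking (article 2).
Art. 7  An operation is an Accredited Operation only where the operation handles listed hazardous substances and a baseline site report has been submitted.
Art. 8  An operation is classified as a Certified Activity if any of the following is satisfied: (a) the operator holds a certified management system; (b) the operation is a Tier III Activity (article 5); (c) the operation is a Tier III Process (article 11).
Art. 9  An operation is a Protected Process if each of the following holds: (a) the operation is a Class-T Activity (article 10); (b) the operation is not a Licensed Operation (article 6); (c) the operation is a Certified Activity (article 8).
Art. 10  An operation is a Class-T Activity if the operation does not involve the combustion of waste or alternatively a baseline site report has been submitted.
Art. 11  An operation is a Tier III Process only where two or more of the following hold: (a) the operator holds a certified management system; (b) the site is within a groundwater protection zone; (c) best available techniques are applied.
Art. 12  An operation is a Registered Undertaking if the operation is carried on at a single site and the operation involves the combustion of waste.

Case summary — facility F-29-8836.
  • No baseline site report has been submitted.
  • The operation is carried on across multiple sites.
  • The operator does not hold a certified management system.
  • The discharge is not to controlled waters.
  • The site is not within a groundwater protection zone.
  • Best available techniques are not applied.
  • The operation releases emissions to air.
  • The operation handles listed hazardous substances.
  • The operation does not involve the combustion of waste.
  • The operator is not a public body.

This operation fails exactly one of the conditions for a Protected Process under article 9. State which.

article 10 — Class-T Activity: [the operation does not involve the combustion of waste? yes] OR [a baseline site report has been submitted? no] → satisfied.
article 4 — Excluded Facility: [the discharge is not to controlled waters? yes] AND [a baseline site report has been submitted? no] → not satisfied.
article 2 — Excluded Undertaking: the operation handles listed hazardous substances? yes; the operator is a public body? no; the site is not within a groundwater protection zone? yes — 2 of 3 hold (need ≥2) → satisfied.
article 6 — Licensed Operation: [Excluded Facility (article 4)? no] AND [Excluded Undertaking (article 2)? yes] → not satisfied.
article 5 — Tier III Activity: [the operation is carried on at a single site? no] AND [the operation releases emissions to air? yes] → not satisfied.
article 11 — Tier III Process: the operator holds a certified management system? no; the site is within a groundwater protection zone? no; best available techniques are applied? no — 0 of 3 hold (need ≥2) → not satisfied.
article 8 — Certified Activity: [the operator holds a certified management system? no] OR [Tier III Activity (article 5)? no] OR [Tier III Process (article 11)? no] → not satisfied.
article 9 — Protected Process: [Class-T Activity (article 10)? yes] AND [not a Licensed Operation (article 6)? yes] AND [Certified Activity (article 8)? no] → not satisfied.

Certified Activity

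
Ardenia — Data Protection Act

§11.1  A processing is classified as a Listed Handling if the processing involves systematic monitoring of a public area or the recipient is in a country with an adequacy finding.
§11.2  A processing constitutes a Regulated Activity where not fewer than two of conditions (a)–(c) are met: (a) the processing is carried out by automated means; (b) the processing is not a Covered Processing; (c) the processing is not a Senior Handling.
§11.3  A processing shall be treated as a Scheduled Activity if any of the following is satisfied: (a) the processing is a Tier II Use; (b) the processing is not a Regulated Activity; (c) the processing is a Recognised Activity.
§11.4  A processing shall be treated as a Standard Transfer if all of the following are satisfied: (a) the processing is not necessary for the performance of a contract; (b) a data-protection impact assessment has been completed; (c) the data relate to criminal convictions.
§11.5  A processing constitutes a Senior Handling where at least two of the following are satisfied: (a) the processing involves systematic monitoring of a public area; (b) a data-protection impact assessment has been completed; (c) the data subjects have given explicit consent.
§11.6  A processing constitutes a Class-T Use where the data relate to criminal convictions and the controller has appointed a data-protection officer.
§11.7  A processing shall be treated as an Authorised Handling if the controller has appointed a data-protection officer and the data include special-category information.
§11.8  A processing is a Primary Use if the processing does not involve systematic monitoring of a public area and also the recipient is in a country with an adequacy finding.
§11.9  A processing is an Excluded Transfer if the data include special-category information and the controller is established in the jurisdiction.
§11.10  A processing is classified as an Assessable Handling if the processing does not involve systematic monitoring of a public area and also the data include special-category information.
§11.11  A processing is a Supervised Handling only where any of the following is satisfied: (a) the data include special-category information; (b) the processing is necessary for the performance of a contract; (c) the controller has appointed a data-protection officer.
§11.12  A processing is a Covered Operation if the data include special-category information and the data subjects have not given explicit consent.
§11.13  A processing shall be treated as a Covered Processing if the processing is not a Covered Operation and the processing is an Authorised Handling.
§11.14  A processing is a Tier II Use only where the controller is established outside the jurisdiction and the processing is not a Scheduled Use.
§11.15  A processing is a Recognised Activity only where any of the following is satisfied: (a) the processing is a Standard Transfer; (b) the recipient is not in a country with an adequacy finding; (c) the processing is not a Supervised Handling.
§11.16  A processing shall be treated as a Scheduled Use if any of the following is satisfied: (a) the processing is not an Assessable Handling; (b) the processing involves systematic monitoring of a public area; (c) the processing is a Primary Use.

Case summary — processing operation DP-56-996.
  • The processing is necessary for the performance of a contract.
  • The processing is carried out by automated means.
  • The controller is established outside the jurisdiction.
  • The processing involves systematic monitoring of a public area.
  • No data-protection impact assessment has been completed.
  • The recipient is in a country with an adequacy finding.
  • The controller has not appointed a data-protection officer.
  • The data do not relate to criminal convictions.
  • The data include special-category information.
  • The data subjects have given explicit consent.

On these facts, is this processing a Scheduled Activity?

§11.10 — Assessable Handling: [the processing does not involve systematic monitoring of a public area? no] AND [the data include special-category information? yes] → not satisfied.
§11.8 — Primary Use: [the processing does not involve systematic monitoring of a public area? no] AND [the recipient is in a country with an adequacy finding? yes] → not satisfied.
§11.16 — Scheduled Use: [not an Assessable Handling (§11.10)? yes] OR [the processing involves systematic monitoring of a public area? yes] OR [Primary Use (§11.8)? no] → satisfied.
§11.14 — Tier II Use: [the controller is established outside the jurisdiction? yes] AND [not a Scheduled Use (§11.16)? no] → not satisfied.
§11.12 — Covered Operation: [the data include special-category information? yes] AND [the data subjects have not given explicit consent? no] → not satisfied.
§11.7 — Authorised Handling: [the controller has appointed a data-protection officer? no] AND [the data include special-category information? yes] → not satisfied.
§11.13 — Covered Processing: [not a Covered Operation (§11.12)? yes] AND [Authorised Handling (§11.7)? no] → not satisfied.
§11.5 — Senior Handling: the processing involves systematic monitoring of a public area? yes; a data-protection impact assessment has been completed? no; the data subjects have given explicit consent? yes — 2 of 3 hold (need ≥2) → satisfied.
§11.2 — Regulated Activity: the processing is carried out by automated means? yes; not a Covered Processing (§11.13)? yes; not a Senior Handling (§11.5)? no — 2 of 3 hold (need ≥2) → satisfied.
§11.4 — Standard Transfer: [the processing is not necessary for the performance of a contract? no] AND [a data-protection impact assessment has been completed? no] AND [the data relate to criminal convictions? no] → not satisfied.
§11.11 — Supervised Handling: [the data include special-category information? yes] OR [the processing is necessary for the performance of a contract? yes] OR [the controller has appointed a data-protection officer? no] → satisfied.
§11.15 — Recognised Activity: [Standard Transfer (§11.4)? no] OR [the recipient is not in a country with an adequacy finding? no] OR [not a Supervised Handling (§11.11)? no] → not satisfied.
§11.3 — Scheduled Activity: [Tier II Use (§11.14)? no] OR [not a Regulated Activity (§11.2)? no] OR [Recognised Activity (§11.15)? no] → not satisfied.

No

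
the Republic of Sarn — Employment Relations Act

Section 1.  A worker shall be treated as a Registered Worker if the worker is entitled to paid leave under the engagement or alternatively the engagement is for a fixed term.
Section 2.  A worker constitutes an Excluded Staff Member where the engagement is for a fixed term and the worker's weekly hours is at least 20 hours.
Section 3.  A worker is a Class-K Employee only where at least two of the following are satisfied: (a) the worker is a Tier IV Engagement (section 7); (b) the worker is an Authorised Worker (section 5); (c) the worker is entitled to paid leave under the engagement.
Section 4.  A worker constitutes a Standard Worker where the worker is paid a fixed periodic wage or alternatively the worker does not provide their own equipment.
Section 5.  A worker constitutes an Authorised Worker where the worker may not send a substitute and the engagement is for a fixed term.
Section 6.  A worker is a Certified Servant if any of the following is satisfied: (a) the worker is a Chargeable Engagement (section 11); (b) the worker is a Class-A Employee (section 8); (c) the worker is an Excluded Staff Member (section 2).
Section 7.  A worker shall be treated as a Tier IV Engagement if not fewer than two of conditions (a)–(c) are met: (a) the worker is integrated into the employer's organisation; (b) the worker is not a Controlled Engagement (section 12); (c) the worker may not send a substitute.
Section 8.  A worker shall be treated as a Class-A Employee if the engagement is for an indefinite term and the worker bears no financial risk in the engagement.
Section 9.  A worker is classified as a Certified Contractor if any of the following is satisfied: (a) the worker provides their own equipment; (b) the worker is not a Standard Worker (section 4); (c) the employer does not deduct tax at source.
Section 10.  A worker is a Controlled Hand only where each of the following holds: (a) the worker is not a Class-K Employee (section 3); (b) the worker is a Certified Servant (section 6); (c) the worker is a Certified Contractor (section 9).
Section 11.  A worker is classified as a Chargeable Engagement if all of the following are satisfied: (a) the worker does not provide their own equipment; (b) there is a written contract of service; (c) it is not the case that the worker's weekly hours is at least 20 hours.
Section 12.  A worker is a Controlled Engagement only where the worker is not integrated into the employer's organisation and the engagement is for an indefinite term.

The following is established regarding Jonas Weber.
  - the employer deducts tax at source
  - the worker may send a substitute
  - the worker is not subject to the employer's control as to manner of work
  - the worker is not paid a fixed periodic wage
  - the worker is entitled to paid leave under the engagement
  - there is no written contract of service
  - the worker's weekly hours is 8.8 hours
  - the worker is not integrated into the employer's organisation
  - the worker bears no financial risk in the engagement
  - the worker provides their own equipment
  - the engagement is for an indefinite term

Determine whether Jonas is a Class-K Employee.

section 12 — Controlled Engagement: [the worker is not integrated into the employer's organisation? yes] AND [the engagement is for an indefinite term? yes] → satisfied.
section 7 — Tier IV Engagement: the worker is integrated into the employer's organisation? no; not a Controlled Engagement (section 12)? no; the worker may not send a substitute? no — 0 of 3 hold (need ≥2) → not satisfied.
section 5 — Authorised Worker: [the worker may not send a substitute? no] AND [the engagement is for a fixed term? no] → not satisfied.
section 3 — Class-K Employee: Tier IV Engagement (section 7)? no; Authorised Worker (section 5)? no; the worker is entitled to paid leave under the engagement? yes — 1 of 3 hold (need ≥2) → not satisfied.

No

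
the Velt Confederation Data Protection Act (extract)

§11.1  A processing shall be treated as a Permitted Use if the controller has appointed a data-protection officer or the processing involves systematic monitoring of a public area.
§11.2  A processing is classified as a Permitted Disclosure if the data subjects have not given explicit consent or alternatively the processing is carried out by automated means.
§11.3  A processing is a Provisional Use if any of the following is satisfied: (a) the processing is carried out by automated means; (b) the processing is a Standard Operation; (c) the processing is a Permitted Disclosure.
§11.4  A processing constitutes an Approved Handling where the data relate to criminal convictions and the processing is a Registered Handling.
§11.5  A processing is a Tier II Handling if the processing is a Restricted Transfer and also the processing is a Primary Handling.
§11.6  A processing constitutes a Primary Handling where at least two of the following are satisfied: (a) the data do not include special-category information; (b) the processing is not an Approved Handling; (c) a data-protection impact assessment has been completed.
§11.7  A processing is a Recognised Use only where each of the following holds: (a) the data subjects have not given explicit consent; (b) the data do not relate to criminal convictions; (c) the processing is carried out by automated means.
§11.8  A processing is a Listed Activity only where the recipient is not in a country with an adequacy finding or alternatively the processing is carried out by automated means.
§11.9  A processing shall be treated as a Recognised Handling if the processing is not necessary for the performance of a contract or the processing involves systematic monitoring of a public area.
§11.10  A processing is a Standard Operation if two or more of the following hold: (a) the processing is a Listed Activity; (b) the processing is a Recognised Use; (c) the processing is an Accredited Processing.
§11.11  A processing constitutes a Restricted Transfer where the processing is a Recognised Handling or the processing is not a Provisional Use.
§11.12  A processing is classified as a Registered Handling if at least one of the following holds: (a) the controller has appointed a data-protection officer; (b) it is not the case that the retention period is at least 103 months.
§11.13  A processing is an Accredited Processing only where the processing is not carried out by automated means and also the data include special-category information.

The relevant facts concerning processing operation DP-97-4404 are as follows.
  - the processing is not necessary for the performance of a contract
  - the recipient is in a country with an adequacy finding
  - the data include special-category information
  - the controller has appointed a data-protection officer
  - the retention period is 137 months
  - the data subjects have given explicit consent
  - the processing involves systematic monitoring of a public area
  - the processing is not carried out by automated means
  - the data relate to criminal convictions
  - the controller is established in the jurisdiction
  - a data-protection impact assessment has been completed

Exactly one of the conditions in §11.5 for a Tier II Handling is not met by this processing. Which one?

Primary Handling

§11.9 — Recognised Handling: [the processing is not necessary for the performance of a contract? yes] OR [the processing involves systematic monitoring of a public area? yes] → satisfied.
§11.8 — Listed Activity: [the recipient is not in a country with an adequacy finding? no] OR [the processing is carried out by automated means? no] → not satisfied.
§11.7 — Recognised Use: [the data subjects have not given explicit consent? no] AND [the data do not relate to criminal convictions? no] AND [the processing is carried out by automated means? no] → not satisfied.
§11.13 — Accredited Processing: [the processing is not carried out by automated means? yes] AND [the data include special-category information? yes] → satisfied.
§11.10 — Standard Operation: Listed Activity (§11.8)? no; Recognised Use (§11.7)? no; Accredited Processing (§11.13)? yes — 1 of 3 hold (need ≥2) → not satisfied.
§11.2 — Permitted Disclosure: [the data subjects have not given explicit consent? no] OR [the processing is carried out by automated means? no] → not satisfied.
§11.3 — Provisional Use: [the processing is carried out by automated means? no] OR [Standard Operation (§11.10)? no] OR [Permitted Disclosure (§11.2)? no] → not satisfied.
§11.11 — Restricted Transfer: [Recognised Handling (§11.9)? yes] OR [not a Provisional Use (§11.3)? yes] → satisfied.
§11.12 — Registered Handling: [the controller has appointed a data-protection officer? yes] OR [retention period: 137 months ≥ 103 months? yes, so negated condition no] → satisfied.
§11.4 — Approved Handling: [the data relate to criminal convictions? yes] AND [Registered Handling (§11.12)? yes] → satisfied.
§11.6 — Primary Handling: the data do not include special-category information? no; not an Approved Handling (§11.4)? no; a data-protection impact assessment has been completed? yes — 1 of 3 hold (need ≥2) → not satisfied.
§11.5 — Tier II Handling: [Restricted Transfer (§11.11)? yes] AND [Primary Handling (§11.6)? no] → not satisfied.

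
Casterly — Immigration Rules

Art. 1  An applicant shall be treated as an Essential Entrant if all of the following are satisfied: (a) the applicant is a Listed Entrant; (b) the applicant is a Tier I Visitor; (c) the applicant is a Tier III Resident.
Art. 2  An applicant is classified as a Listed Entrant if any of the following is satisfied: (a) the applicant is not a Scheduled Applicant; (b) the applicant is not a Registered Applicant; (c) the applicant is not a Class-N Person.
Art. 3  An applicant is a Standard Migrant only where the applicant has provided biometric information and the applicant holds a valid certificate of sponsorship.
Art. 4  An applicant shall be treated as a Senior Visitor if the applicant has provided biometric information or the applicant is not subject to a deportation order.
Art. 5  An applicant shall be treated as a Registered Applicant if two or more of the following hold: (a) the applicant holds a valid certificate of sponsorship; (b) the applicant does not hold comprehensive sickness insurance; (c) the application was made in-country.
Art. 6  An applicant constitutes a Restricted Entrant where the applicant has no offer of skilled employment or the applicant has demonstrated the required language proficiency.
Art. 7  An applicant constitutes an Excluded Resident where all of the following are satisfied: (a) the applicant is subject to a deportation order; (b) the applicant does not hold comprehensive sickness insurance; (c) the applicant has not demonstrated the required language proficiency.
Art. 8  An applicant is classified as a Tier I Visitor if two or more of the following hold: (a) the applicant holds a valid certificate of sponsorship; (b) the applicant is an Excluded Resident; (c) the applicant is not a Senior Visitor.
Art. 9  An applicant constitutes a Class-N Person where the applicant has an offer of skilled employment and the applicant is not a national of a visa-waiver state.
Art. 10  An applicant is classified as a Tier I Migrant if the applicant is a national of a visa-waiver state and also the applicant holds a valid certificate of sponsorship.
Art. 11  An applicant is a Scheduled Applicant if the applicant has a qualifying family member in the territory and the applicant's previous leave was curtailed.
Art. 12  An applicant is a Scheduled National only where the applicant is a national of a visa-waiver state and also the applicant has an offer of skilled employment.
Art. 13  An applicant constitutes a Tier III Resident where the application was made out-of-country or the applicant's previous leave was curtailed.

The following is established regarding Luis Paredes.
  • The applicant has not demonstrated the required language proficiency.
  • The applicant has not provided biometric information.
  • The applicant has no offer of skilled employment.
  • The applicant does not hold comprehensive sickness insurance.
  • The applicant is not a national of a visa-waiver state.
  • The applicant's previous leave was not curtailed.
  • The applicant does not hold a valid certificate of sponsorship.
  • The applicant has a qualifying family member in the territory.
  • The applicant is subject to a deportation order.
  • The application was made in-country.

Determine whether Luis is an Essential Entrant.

article 11 — Scheduled Applicant: [the applicant has a qualifying family member in the territory? yes] AND [the applicant's previous leave was curtailed? no] → not satisfied.
article 5 — Registered Applicant: the applicant holds a valid certificate of sponsorship? no; the applicant does not hold comprehensive sickness insurance? yes; the application was made in-country? yes — 2 of 3 hold (need ≥2) → satisfied.
article 9 — Class-N Person: [the applicant has an offer of skilled employment? no] AND [the applicant is not a national of a visa-waiver state? yes] → not satisfied.
article 2 — Listed Entrant: [not a Scheduled Applicant (article 11)? yes] OR [not a Registered Applicant (article 5)? no] OR [not a Class-N Person (article 9)? yes] → satisfied.
article 7 — Excluded Resident: [the applicant is subject to a deportation order? yes] AND [the applicant does not hold comprehensive sickness insurance? yes] AND [the applicant has not demonstrated the required language proficiency? yes] → satisfied.
article 4 — Senior Visitor: [the applicant has provided biometric information? no] OR [the applicant is not subject to a deportation order? no] → not satisfied.
article 8 — Tier I Visitor: the applicant holds a valid certificate of sponsorship? no; Excluded Resident (article 7)? yes; not a Senior Visitor (article 4)? yes — 2 of 3 hold (need ≥2) → satisfied.
article 13 — Tier III Resident: [the application was made out-of-country? no] OR [the applicant's previous leave was curtailed? no] → not satisfied.
article 1 — Essential Entrant: [Listed Entrant (article 2)? yes] AND [Tier I Visitor (article 8)? yes] AND [Tier III Resident (article 13)? no] → not satisfied.

No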